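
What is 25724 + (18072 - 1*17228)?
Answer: 26568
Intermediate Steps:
25724 + (18072 - 1*17228) = 25724 + (18072 - 17228) = 25724 + 844 = 26568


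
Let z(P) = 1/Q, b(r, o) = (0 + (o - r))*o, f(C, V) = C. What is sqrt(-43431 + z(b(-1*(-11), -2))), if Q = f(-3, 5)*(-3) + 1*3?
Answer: I*sqrt(1563513)/6 ≈ 208.4*I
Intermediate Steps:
b(r, o) = o*(o - r) (b(r, o) = (o - r)*o = o*(o - r))
Q = 12 (Q = -3*(-3) + 1*3 = 9 + 3 = 12)
z(P) = 1/12
sqrt(-43431 + z(b(-1*(-11), -2))) = sqrt(-43431 + 1/12) = sqrt(-521171/12) = I*sqrt(1563513)/6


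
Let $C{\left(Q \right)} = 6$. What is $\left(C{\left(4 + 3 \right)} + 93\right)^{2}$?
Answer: $9801$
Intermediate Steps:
$\left(C{\left(4 + 3 \right)} + 93\right)^{2} = \left(6 + 93\right)^{2} = 99^{2} = 9801$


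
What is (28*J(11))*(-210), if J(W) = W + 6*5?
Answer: -241080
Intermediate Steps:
J(W) = 30 + W (J(W) = W + 30 = 30 + W)
(28*J(11))*(-210) = (28*(30 + 11))*(-210) = (28*41)*(-210) = 1148*(-210) = -241080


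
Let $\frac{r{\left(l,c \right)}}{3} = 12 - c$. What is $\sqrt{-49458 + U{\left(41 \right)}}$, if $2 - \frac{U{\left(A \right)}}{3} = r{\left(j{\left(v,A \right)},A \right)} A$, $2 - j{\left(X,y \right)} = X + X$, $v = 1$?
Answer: $i \sqrt{38751} \approx 196.85 i$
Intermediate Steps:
$j{\left(X,y \right)} = 2 - 2 X$ ($j{\left(X,y \right)} = 2 - \left(X + X\right) = 2 - 2 X$)
$r{\left(l,c \right)} = 36 - 3 c$ ($r{\left(l,c \right)} = 3 \left(12 - c\right) = 36 - 3 c$)
$U{\left(A \right)} = 6 - 3 A \left(36 - 3 A\right)$ ($U{\left(A \right)} = 6 - 3 \left(36 - 3 A\right) A = 6 - 3 A \left(36 - 3 A\right)$)
$\sqrt{-49458 + U{\left(41 \right)}} = \sqrt{-49458 + \left(6 + 9 \cdot 41 \left(-12 + 41\right)\right)} = \sqrt{-49458 + \left(6 + 9 \cdot 41 \cdot 29\right)} = \sqrt{-49458 + \left(6 + 10701\right)} = \sqrt{-49458 + 10707} = \sqrt{-38751} = i \sqrt{38751}$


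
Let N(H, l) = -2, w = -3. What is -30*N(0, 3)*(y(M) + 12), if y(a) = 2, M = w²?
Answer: 840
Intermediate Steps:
M = 9 (M = (-3)² = 9)
-30*N(0, 3)*(y(M) + 12) = -(-60)*(2 + 12) = -(-60)*14 = -30*(-28) = 840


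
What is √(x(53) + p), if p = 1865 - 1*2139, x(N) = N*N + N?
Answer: 2*√647 ≈ 50.872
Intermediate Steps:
x(N) = N + N² (x(N) = N² + N = N + N²)
p = -274 (p = 1865 - 2139 = -274)
√(x(53) + p) = √(53*(1 + 53) - 274) = √(53*54 - 274) = √(2862 - 274) = √2588 = 2*√647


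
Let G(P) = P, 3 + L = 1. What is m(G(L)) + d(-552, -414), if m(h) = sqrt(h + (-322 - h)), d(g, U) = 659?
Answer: 659 + I*sqrt(322) ≈ 659.0 + 17.944*I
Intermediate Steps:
L = -2 (L = -3 + 1 = -2)
m(h) = I*sqrt(322) (m(h) = sqrt(-322) = I*sqrt(322))
m(G(L)) + d(-552, -414) = I*sqrt(322) + 659 = 659 + I*sqrt(322)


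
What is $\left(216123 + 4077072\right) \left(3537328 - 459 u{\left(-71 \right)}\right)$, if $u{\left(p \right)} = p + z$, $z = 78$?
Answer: $15172644847425$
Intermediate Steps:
$u{\left(p \right)} = 78 + p$ ($u{\left(p \right)} = p + 78 = 78 + p$)
$\left(216123 + 4077072\right) \left(3537328 - 459 u{\left(-71 \right)}\right) = \left(216123 + 4077072\right) \left(3537328 - 459 \left(78 - 71\right)\right) = 4293195 \left(3537328 - 3213\right) = 4293195 \cdot 3534115 = 15172644847425$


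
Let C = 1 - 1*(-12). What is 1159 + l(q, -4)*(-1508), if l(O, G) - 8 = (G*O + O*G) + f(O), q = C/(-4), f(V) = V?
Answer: -45212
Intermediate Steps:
C = 13 (C = 1 + 12 = 13)
q = -13/4 (q = 13/(-4) = 13*(-¼) = -13/4 ≈ -3.2500)
l(O, G) = 8 + O + 2*G*O (l(O, G) = 8 + ((G*O + O*G) + O) = 8 + ((G*O + G*O) + O) = 8 + (2*G*O + O) = 8 + (O + 2*G*O) = 8 + O + 2*G*O)
1159 + l(q, -4)*(-1508) = 1159 + (8 - 13/4 + 2*(-4)*(-13/4))*(-1508) = 1159 + (8 - 13/4 + 26)*(-1508) = 1159 + (123/4)*(-1508) = 1159 - 46371 = -45212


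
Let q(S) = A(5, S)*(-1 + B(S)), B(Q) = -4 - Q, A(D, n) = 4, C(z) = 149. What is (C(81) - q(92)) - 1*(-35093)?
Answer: 35630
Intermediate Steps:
q(S) = -20 - 4*S (q(S) = 4*(-1 + (-4 - S)) = 4*(-5 - S) = -20 - 4*S)
(C(81) - q(92)) - 1*(-35093) = (149 - (-20 - 4*92)) - 1*(-35093) = (149 - (-20 - 368)) + 35093 = (149 - 1*(-388)) + 35093 = (149 + 388) + 35093 = 537 + 35093 = 35630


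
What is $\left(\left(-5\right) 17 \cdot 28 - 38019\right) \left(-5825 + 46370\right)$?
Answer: $-1637977455$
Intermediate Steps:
$\left(\left(-5\right) 17 \cdot 28 - 38019\right) \left(-5825 + 46370\right) = \left(\left(-85\right) 28 - 38019\right) 40545 = \left(-2380 - 38019\right) 40545 = \left(-40399\right) 40545 = -1637977455$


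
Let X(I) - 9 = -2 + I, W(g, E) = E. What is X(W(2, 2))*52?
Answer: 468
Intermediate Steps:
X(I) = 7 + I (X(I) = 9 + (-2 + I) = 7 + I)
X(W(2, 2))*52 = (7 + 2)*52 = 9*52 = 468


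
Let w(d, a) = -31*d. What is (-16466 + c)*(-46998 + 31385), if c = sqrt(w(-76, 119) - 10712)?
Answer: 257083658 - 31226*I*sqrt(2089) ≈ 2.5708e+8 - 1.4272e+6*I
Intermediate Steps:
c = 2*I*sqrt(2089) (c = sqrt(-31*(-76) - 10712) = sqrt(2356 - 10712) = sqrt(-8356) = 2*I*sqrt(2089) ≈ 91.411*I)
(-16466 + c)*(-46998 + 31385) = (-16466 + 2*I*sqrt(2089))*(-46998 + 31385) = (-16466 + 2*I*sqrt(2089))*(-15613) = 257083658 - 31226*I*sqrt(2089)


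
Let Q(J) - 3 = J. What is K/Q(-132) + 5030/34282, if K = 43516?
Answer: -17339147/51423 ≈ -337.19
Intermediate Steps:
Q(J) = 3 + J
K/Q(-132) + 5030/34282 = 43516/(3 - 132) + 5030/34282 = 43516/(-129) + 5030*(1/34282) = 43516*(-1/129) + 2515/17141 = -1012/3 + 2515/17141 = -17339147/51423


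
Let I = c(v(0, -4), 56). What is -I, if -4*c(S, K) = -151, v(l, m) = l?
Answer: -151/4 ≈ -37.750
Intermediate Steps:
c(S, K) = 151/4 (c(S, K) = -1/4*(-151) = 151/4)
I = 151/4 ≈ 37.750
-I = -1*151/4 = -151/4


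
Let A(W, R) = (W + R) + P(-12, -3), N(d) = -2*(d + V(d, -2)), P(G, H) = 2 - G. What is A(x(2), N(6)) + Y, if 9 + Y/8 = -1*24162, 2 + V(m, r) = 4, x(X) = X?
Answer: -193368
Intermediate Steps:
V(m, r) = 2 (V(m, r) = -2 + 4 = 2)
Y = -193368 (Y = -72 + 8*(-1*24162) = -72 + 8*(-24162) = -72 - 193296 = -193368)
N(d) = -4 - 2*d (N(d) = -2*(d + 2) = -2*(2 + d) = -4 - 2*d)
A(W, R) = 14 + R + W (A(W, R) = (W + R) + (2 - 1*(-12)) = (R + W) + (2 + 12) = (R + W) + 14 = 14 + R + W)
A(x(2), N(6)) + Y = (14 + (-4 - 2*6) + 2) - 193368 = (14 + (-4 - 12) + 2) - 193368 = (14 - 16 + 2) - 193368 = 0 - 193368 = -193368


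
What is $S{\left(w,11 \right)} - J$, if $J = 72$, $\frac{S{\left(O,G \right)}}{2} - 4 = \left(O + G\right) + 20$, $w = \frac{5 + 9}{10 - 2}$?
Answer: $\frac{3}{2} \approx 1.5$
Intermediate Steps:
$w = \frac{7}{4}$ ($w = \frac{14}{8} = 14 \cdot \frac{1}{8} = \frac{7}{4} \approx 1.75$)
$S{\left(O,G \right)} = 48 + 2 G + 2 O$ ($S{\left(O,G \right)} = 8 + 2 \left(\left(O + G\right) + 20\right) = 8 + 2 \left(\left(G + O\right) + 20\right) = 8 + 2 \left(20 + G + O\right) = 8 + \left(40 + 2 G + 2 O\right) = 48 + 2 G + 2 O$)
$S{\left(w,11 \right)} - J = \left(48 + 2 \cdot 11 + 2 \cdot \frac{7}{4}\right) - 72 = \left(48 + 22 + \frac{7}{2}\right) - 72 = \frac{147}{2} - 72 = \frac{3}{2}$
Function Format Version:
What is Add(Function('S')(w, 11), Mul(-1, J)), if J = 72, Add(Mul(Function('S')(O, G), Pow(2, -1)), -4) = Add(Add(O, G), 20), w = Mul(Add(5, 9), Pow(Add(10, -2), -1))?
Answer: Rational(3, 2) ≈ 1.5000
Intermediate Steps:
w = Rational(7, 4) (w = Mul(14, Pow(8, -1)) = Mul(14, Rational(1, 8)) = Rational(7, 4) ≈ 1.7500)
Function('S')(O, G) = Add(48, Mul(2, G), Mul(2, O)) (Function('S')(O, G) = Add(8, Mul(2, Add(Add(O, G), 20))) = Add(8, Mul(2, Add(Add(G, O), 20))) = Add(8, Mul(2, Add(20, G, O))) = Add(8, Add(40, Mul(2, G), Mul(2, O))) = Add(48, Mul(2, G), Mul(2, O)))
Add(Function('S')(w, 11), Mul(-1, J)) = Add(Add(48, Mul(2, 11), Mul(2, Rational(7, 4))), Mul(-1, 72)) = Add(Add(48, 22, Rational(7, 2)), -72) = Add(Rational(147, 2), -72) = Rational(3, 2)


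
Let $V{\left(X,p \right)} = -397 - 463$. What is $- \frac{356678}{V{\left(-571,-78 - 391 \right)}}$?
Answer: $\frac{178339}{430} \approx 414.74$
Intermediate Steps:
$V{\left(X,p \right)} = -860$
$- \frac{356678}{V{\left(-571,-78 - 391 \right)}} = - \frac{356678}{-860} = \left(-356678\right) \left(- \frac{1}{860}\right) = \frac{178339}{430}$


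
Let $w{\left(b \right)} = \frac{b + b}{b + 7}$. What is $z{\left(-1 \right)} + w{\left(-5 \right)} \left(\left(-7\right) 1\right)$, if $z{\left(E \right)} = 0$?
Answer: $35$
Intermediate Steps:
$w{\left(b \right)} = \frac{2 b}{7 + b}$
$z{\left(-1 \right)} + w{\left(-5 \right)} \left(\left(-7\right) 1\right) = 0 + 2 \left(-5\right) \frac{1}{7 - 5} \left(\left(-7\right) 1\right) = 0 + 2 \left(-5\right) \frac{1}{2} \left(-7\right) = 0 - -35 = 0 + 35 = 35$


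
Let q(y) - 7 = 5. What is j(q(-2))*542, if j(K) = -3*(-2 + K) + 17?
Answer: -7046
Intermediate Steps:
q(y) = 12 (q(y) = 7 + 5 = 12)
j(K) = 23 - 3*K (j(K) = (6 - 3*K) + 17 = 23 - 3*K)
j(q(-2))*542 = (23 - 3*12)*542 = (23 - 36)*542 = -13*542 = -7046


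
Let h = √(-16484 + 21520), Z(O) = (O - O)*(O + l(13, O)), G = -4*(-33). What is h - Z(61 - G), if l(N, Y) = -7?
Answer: 2*√1259 ≈ 70.965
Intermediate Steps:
G = 132
Z(O) = 0 (Z(O) = (O - O)*(O - 7) = 0*(-7 + O) = 0)
h = 2*√1259 (h = √5036 = 2*√1259 ≈ 70.965)
h - Z(61 - G) = 2*√1259 - 1*0 = 2*√1259 + 0 = 2*√1259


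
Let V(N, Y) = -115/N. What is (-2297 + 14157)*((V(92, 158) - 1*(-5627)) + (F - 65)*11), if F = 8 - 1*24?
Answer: 56154135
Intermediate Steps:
F = -16 (F = 8 - 24 = -16)
(-2297 + 14157)*((V(92, 158) - 1*(-5627)) + (F - 65)*11) = (-2297 + 14157)*((-115/92 - 1*(-5627)) + (-16 - 65)*11) = 11860*((-115*1/92 + 5627) - 81*11) = 11860*((-5/4 + 5627) - 891) = 11860*(22503/4 - 891) = 11860*(18939/4) = 56154135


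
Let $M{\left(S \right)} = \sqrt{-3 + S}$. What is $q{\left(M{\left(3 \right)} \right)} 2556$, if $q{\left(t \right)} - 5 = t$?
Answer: $12780$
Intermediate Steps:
$q{\left(t \right)} = 5 + t$
$q{\left(M{\left(3 \right)} \right)} 2556 = \left(5 + \sqrt{-3 + 3}\right) 2556 = \left(5 + \sqrt{0}\right) 2556 = \left(5 + 0\right) 2556 = 5 \cdot 2556 = 12780$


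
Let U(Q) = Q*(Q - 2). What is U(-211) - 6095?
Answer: 38848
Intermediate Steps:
U(Q) = Q*(-2 + Q)
U(-211) - 6095 = -211*(-2 - 211) - 6095 = -211*(-213) - 6095 = 44943 - 6095 = 38848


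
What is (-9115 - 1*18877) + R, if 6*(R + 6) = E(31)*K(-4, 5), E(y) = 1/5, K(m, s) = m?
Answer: -419972/15 ≈ -27998.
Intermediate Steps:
E(y) = ⅕
R = -92/15 (R = -6 + ((⅕)*(-4))/6 = -6 + (⅙)*(-⅘) = -6 - 2/15 = -92/15 ≈ -6.1333)
(-9115 - 1*18877) + R = (-9115 - 1*18877) - 92/15 = (-9115 - 18877) - 92/15 = -27992 - 92/15 = -419972/15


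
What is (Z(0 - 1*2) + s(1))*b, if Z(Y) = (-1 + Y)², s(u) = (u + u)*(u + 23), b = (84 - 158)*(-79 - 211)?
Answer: 1223220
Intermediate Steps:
b = 21460 (b = -74*(-290) = 21460)
s(u) = 2*u*(23 + u) (s(u) = (2*u)*(23 + u) = 2*u*(23 + u))
(Z(0 - 1*2) + s(1))*b = ((-1 + (0 - 1*2))² + 2*1*(23 + 1))*21460 = ((-1 + (0 - 2))² + 2*1*24)*21460 = ((-1 - 2)² + 48)*21460 = ((-3)² + 48)*21460 = (9 + 48)*21460 = 57*21460 = 1223220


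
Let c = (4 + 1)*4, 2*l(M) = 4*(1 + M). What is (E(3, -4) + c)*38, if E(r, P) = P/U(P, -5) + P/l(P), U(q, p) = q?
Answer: 2470/3 ≈ 823.33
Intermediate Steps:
l(M) = 2 + 2*M (l(M) = (4*(1 + M))/2 = (4 + 4*M)/2 = 2 + 2*M)
E(r, P) = 1 + P/(2 + 2*P) (E(r, P) = P/P + P/(2 + 2*P) = 1 + P/(2 + 2*P))
c = 20 (c = 5*4 = 20)
(E(3, -4) + c)*38 = ((2 + 3*(-4))/(2*(1 - 4)) + 20)*38 = ((½)*(2 - 12)/(-3) + 20)*38 = ((½)*(-⅓)*(-10) + 20)*38 = (5/3 + 20)*38 = (65/3)*38 = 2470/3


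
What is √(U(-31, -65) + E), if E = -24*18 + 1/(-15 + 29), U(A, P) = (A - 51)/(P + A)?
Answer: I*√3041661/84 ≈ 20.762*I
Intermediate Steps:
U(A, P) = (-51 + A)/(A + P)
E = -6047/14 (E = -432 + 1/14 = -6047/14 ≈ -431.93)
√(U(-31, -65) + E) = √((-51 - 31)/(-31 - 65) - 6047/14) = √(-82/(-96) - 6047/14) = √(-1/96*(-82) - 6047/14) = √(41/48 - 6047/14) = √(-144841/336) = I*√3041661/84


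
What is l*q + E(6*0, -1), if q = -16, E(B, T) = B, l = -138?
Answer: 2208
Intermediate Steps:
l*q + E(6*0, -1) = -138*(-16) + 6*0 = 2208 + 0 = 2208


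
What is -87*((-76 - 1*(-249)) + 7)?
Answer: -15660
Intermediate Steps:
-87*((-76 - 1*(-249)) + 7) = -87*((-76 + 249) + 7) = -87*(173 + 7) = -87*180 = -15660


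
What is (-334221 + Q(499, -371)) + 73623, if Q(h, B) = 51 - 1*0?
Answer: -260547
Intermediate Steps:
Q(h, B) = 51 (Q(h, B) = 51 + 0 = 51)
(-334221 + Q(499, -371)) + 73623 = (-334221 + 51) + 73623 = -334170 + 73623 = -260547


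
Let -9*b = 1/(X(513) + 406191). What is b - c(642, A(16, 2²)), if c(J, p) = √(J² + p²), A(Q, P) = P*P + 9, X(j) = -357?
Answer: -1/3652506 - √412789 ≈ -642.49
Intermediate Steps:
A(Q, P) = 9 + P² (A(Q, P) = P² + 9 = 9 + P²)
b = -1/3652506 (b = -1/(9*(-357 + 406191)) = -⅑/405834 = -⅑*1/405834 = -1/3652506 ≈ -2.7378e-7)
b - c(642, A(16, 2²)) = -1/3652506 - √(642² + (9 + (2²)²)²) = -1/3652506 - √(412164 + (9 + 4²)²) = -1/3652506 - √(412164 + (9 + 16)²) = -1/3652506 - √(412164 + 25²) = -1/3652506 - √(412164 + 625) = -1/3652506 - √412789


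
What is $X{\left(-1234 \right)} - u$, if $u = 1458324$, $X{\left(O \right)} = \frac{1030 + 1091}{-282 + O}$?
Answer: $- \frac{2210821305}{1516} \approx -1.4583 \cdot 10^{6}$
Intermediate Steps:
$X{\left(O \right)} = \frac{2121}{-282 + O}$
$X{\left(-1234 \right)} - u = \frac{2121}{-282 - 1234} - 1458324 = \frac{2121}{-1516} - 1458324 = 2121 \left(- \frac{1}{1516}\right) - 1458324 = - \frac{2121}{1516} - 1458324 = - \frac{2210821305}{1516}$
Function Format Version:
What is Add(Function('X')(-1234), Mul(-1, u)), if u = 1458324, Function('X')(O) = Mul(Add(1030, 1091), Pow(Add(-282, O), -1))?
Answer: Rational(-2210821305, 1516) ≈ -1.4583e+6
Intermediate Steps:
Function('X')(O) = Mul(2121, Pow(Add(-282, O), -1))
Add(Function('X')(-1234), Mul(-1, u)) = Add(Mul(2121, Pow(Add(-282, -1234), -1)), Mul(-1, 1458324)) = Add(Mul(2121, Pow(-1516, -1)), -1458324) = Add(Mul(2121, Rational(-1, 1516)), -1458324) = Add(Rational(-2121, 1516), -1458324) = Rational(-2210821305, 1516)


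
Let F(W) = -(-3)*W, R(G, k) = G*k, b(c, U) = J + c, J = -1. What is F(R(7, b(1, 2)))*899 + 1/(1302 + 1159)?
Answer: 1/2461 ≈ 0.00040634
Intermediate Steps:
b(c, U) = -1 + c
F(W) = 3*W
F(R(7, b(1, 2)))*899 + 1/(1302 + 1159) = (3*(7*(-1 + 1)))*899 + 1/(1302 + 1159) = (3*(7*0))*899 + 1/2461 = (3*0)*899 + 1/2461 = 0*899 + 1/2461 = 0 + 1/2461 = 1/2461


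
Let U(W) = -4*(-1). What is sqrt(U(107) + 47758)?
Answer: sqrt(47762) ≈ 218.55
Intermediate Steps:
U(W) = 4
sqrt(U(107) + 47758) = sqrt(4 + 47758) = sqrt(47762)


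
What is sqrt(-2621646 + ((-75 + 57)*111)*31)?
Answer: 24*I*sqrt(4659) ≈ 1638.2*I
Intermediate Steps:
sqrt(-2621646 + ((-75 + 57)*111)*31) = sqrt(-2621646 - 18*111*31) = sqrt(-2621646 - 1998*31) = sqrt(-2621646 - 61938) = sqrt(-2683584) = 24*I*sqrt(4659)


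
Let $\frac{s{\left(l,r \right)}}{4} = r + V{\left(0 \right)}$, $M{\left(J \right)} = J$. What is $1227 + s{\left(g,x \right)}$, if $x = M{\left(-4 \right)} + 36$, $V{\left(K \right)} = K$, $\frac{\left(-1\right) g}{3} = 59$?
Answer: $1355$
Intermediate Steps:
$g = -177$ ($g = \left(-3\right) 59 = -177$)
$x = 32$ ($x = -4 + 36 = 32$)
$s{\left(l,r \right)} = 4 r$ ($s{\left(l,r \right)} = 4 \left(r + 0\right) = 4 r$)
$1227 + s{\left(g,x \right)} = 1227 + 4 \cdot 32 = 1227 + 128 = 1355$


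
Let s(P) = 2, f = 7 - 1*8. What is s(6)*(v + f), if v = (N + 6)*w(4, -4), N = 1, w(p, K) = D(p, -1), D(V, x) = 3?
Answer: 40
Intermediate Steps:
w(p, K) = 3
f = -1 (f = 7 - 8 = -1)
v = 21 (v = (1 + 6)*3 = 7*3 = 21)
s(6)*(v + f) = 2*(21 - 1) = 2*20 = 40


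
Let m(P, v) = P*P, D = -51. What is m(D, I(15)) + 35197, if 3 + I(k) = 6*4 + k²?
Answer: 37798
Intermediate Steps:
I(k) = 21 + k² (I(k) = -3 + (6*4 + k²) = -3 + (24 + k²) = 21 + k²)
m(P, v) = P²
m(D, I(15)) + 35197 = (-51)² + 35197 = 2601 + 35197 = 37798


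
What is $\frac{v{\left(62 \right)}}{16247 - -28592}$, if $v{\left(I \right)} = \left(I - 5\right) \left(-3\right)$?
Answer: $- \frac{171}{44839} \approx -0.0038136$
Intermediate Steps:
$v{\left(I \right)} = 15 - 3 I$ ($v{\left(I \right)} = \left(-5 + I\right) \left(-3\right) = 15 - 3 I$)
$\frac{v{\left(62 \right)}}{16247 - -28592} = \frac{15 - 186}{16247 - -28592} = \frac{15 - 186}{16247 + 28592} = - \frac{171}{44839}$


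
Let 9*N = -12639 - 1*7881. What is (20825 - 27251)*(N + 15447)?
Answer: -84611142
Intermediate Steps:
N = -2280 (N = (-12639 - 1*7881)/9 = (-12639 - 7881)/9 = (⅑)*(-20520) = -2280)
(20825 - 27251)*(N + 15447) = (20825 - 27251)*(-2280 + 15447) = -6426*13167 = -84611142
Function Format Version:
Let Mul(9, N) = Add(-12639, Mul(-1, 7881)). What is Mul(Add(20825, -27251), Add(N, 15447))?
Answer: -84611142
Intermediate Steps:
N = -2280 (N = Mul(Rational(1, 9), Add(-12639, Mul(-1, 7881))) = Mul(Rational(1, 9), Add(-12639, -7881)) = Mul(Rational(1, 9), -20520) = -2280)
Mul(Add(20825, -27251), Add(N, 15447)) = Mul(Add(20825, -27251), Add(-2280, 15447)) = Mul(-6426, 13167) = -84611142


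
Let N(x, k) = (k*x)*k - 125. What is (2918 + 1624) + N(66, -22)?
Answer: 36361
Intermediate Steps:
N(x, k) = -125 + x*k² (N(x, k) = x*k² - 125 = -125 + x*k²)
(2918 + 1624) + N(66, -22) = (2918 + 1624) + (-125 + 66*(-22)²) = 4542 + (-125 + 66*484) = 4542 + (-125 + 31944) = 4542 + 31819 = 36361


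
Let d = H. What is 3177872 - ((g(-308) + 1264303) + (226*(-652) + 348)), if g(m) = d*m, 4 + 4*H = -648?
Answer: 2010369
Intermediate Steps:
H = -163 (H = -1 + (¼)*(-648) = -1 - 162 = -163)
d = -163
g(m) = -163*m
3177872 - ((g(-308) + 1264303) + (226*(-652) + 348)) = 3177872 - ((-163*(-308) + 1264303) + (226*(-652) + 348)) = 3177872 - ((50204 + 1264303) + (-147352 + 348)) = 3177872 - (1314507 - 147004) = 3177872 - 1*1167503 = 3177872 - 1167503 = 2010369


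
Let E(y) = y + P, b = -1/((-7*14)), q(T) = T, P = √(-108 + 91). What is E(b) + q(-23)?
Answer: -2253/98 + I*√17 ≈ -22.99 + 4.1231*I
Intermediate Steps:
P = I*√17 (P = √(-17) = I*√17 ≈ 4.1231*I)
b = 1/98 (b = -1/(-98) = -1*(-1/98) = 1/98 ≈ 0.010204)
E(y) = y + I*√17
E(b) + q(-23) = (1/98 + I*√17) - 23 = -2253/98 + I*√17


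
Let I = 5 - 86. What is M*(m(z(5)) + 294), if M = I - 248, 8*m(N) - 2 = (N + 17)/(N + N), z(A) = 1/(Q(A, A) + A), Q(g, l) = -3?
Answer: -1560447/16 ≈ -97528.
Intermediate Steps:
I = -81
z(A) = 1/(-3 + A)
m(N) = 1/4 + (17 + N)/(16*N) (m(N) = 1/4 + ((N + 17)/(N + N))/8 = 1/4 + ((17 + N)/((2*N)))/8 = 1/4 + ((17 + N)*(1/(2*N)))/8 = 1/4 + ((17 + N)/(2*N))/8 = 1/4 + (17 + N)/(16*N))
M = -329 (M = -81 - 248 = -329)
M*(m(z(5)) + 294) = -329*((17 + 5/(-3 + 5))/(16*(1/(-3 + 5))) + 294) = -329*((17 + 5/2)/(16*(1/2)) + 294) = -329*((17 + 5*(1/2))/(16*(1/2)) + 294) = -329*((1/16)*2*(17 + 5/2) + 294) = -329*((1/16)*2*(39/2) + 294) = -329*(39/16 + 294) = -329*4743/16 = -1560447/16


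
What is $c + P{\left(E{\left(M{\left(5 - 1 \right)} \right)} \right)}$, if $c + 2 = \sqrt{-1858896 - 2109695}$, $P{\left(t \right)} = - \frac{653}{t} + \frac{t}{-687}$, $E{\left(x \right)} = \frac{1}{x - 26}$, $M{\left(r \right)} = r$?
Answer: $\frac{217097497}{15114} + i \sqrt{3968591} \approx 14364.0 + 1992.1 i$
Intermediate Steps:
$E{\left(x \right)} = \frac{1}{-26 + x}$
$P{\left(t \right)} = - \frac{653}{t} - \frac{t}{687}$ ($P{\left(t \right)} = - \frac{653}{t} + t \left(- \frac{1}{687}\right) = - \frac{653}{t} - \frac{t}{687}$)
$c = -2 + i \sqrt{3968591}$ ($c = -2 + \sqrt{-1858896 - 2109695} = -2 + \sqrt{-3968591} = -2 + i \sqrt{3968591} \approx -2.0 + 1992.1 i$)
$c + P{\left(E{\left(M{\left(5 - 1 \right)} \right)} \right)} = \left(-2 + i \sqrt{3968591}\right) - \left(-14366 + \frac{1}{687 \left(-26 + \left(5 - 1\right)\right)}\right) = \left(-2 + i \sqrt{3968591}\right) - \left(-14366 + \frac{1}{687 \left(-26 + 4\right)}\right) = \left(-2 + i \sqrt{3968591}\right) - \left(-14366 - \frac{1}{15114}\right) = \left(-2 + i \sqrt{3968591}\right) - \left(- \frac{1}{15114} + \frac{653}{- \frac{1}{22}}\right) = \left(-2 + i \sqrt{3968591}\right) + \left(\left(-653\right) \left(-22\right) + \frac{1}{15114}\right) = \left(-2 + i \sqrt{3968591}\right) + \left(14366 + \frac{1}{15114}\right) = \left(-2 + i \sqrt{3968591}\right) + \frac{217127725}{15114} = \frac{217097497}{15114} + i \sqrt{3968591}$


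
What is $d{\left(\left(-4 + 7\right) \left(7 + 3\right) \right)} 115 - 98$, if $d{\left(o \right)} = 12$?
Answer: $1282$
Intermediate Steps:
$d{\left(\left(-4 + 7\right) \left(7 + 3\right) \right)} 115 - 98 = 12 \cdot 115 - 98 = 1380 - 98 = 1282$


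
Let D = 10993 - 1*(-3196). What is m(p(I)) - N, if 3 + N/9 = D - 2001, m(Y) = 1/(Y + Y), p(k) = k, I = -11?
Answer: -2412631/22 ≈ -1.0967e+5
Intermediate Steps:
D = 14189 (D = 10993 + 3196 = 14189)
m(Y) = 1/(2*Y)
N = 109665 (N = -27 + 9*(14189 - 2001) = -27 + 9*12188 = -27 + 109692 = 109665)
m(p(I)) - N = (½)/(-11) - 1*109665 = (½)*(-1/11) - 109665 = -1/22 - 109665 = -2412631/22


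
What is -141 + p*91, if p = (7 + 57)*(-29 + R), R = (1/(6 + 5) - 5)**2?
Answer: -3470693/121 ≈ -28683.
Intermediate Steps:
R = 2916/121 (R = (1/11 - 5)**2 = (-54/11)**2 = 2916/121 ≈ 24.099)
p = -37952/121 (p = (7 + 57)*(-29 + 2916/121) = 64*(-593/121) = -37952/121 ≈ -313.65)
-141 + p*91 = -141 - 37952/121*91 = -141 - 3453632/121 = -3470693/121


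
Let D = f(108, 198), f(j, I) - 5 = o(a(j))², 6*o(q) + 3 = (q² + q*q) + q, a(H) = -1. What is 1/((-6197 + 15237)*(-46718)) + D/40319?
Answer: 844645663/6663111769440 ≈ 0.00012676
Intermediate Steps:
o(q) = -½ + q²/3 + q/6 (o(q) = -½ + ((q² + q*q) + q)/6 = -½ + ((q² + q²) + q)/6 = -½ + (2*q² + q)/6 = -½ + (q + 2*q²)/6 = -½ + (q²/3 + q/6) = -½ + q²/3 + q/6)
f(j, I) = 46/9 (f(j, I) = 5 + (-½ + (⅓)*(-1)² + (⅙)*(-1))² = 5 + (-½ + (⅓)*1 - ⅙)² = 5 + (-½ + ⅓ - ⅙)² = 5 + (-⅓)² = 5 + ⅑ = 46/9)
D = 46/9 ≈ 5.1111
1/((-6197 + 15237)*(-46718)) + D/40319 = 1/((-6197 + 15237)*(-46718)) + (46/9)/40319 = -1/46718/9040 + (46/9)*(1/40319) = (1/9040)*(-1/46718) + 2/15777 = -1/422330720 + 2/15777 = 844645663/6663111769440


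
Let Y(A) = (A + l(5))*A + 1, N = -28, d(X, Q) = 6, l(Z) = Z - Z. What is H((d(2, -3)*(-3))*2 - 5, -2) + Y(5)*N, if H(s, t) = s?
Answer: -769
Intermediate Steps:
l(Z) = 0
Y(A) = 1 + A² (Y(A) = (A + 0)*A + 1 = A*A + 1 = A² + 1 = 1 + A²)
H((d(2, -3)*(-3))*2 - 5, -2) + Y(5)*N = ((6*(-3))*2 - 5) + (1 + 5²)*(-28) = (-18*2 - 5) + (1 + 25)*(-28) = (-36 - 5) + 26*(-28) = -41 - 728 = -769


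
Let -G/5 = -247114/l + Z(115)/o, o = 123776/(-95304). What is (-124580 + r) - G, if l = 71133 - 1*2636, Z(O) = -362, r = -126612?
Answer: -132375904268879/529892792 ≈ -2.4982e+5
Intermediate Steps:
l = 68497 (l = 71133 - 2636 = 68497)
o = -15472/11913 (o = 123776*(-1/95304) = -15472/11913 ≈ -1.2987)
G = -728925939185/529892792 (G = -5*(-247114/68497 - 362/(-15472/11913)) = -5*(-247114*1/68497 - 362*(-11913/15472)) = -5*(-247114/68497 + 2156253/7736) = -5*145785187837/529892792 = -728925939185/529892792 ≈ -1375.6)
(-124580 + r) - G = (-124580 - 126612) - 1*(-728925939185/529892792) = -251192 + 728925939185/529892792 = -132375904268879/529892792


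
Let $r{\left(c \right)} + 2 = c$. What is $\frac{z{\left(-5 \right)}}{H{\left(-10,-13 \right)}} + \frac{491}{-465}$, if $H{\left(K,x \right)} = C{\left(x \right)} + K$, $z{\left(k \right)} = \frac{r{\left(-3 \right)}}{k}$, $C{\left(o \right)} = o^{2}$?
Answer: $- \frac{25868}{24645} \approx -1.0496$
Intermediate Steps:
$r{\left(c \right)} = -2 + c$
$z{\left(k \right)} = - \frac{5}{k}$ ($z{\left(k \right)} = \frac{-2 - 3}{k} = - \frac{5}{k}$)
$H{\left(K,x \right)} = K + x^{2}$ ($H{\left(K,x \right)} = x^{2} + K = K + x^{2}$)
$\frac{z{\left(-5 \right)}}{H{\left(-10,-13 \right)}} + \frac{491}{-465} = \frac{\left(-5\right) \frac{1}{-5}}{-10 + \left(-13\right)^{2}} + \frac{491}{-465} = \frac{\left(-5\right) \left(- \frac{1}{5}\right)}{-10 + 169} + 491 \left(- \frac{1}{465}\right) = 1 \cdot \frac{1}{159} - \frac{491}{465} = \frac{1}{159} - \frac{491}{465} = - \frac{25868}{24645}$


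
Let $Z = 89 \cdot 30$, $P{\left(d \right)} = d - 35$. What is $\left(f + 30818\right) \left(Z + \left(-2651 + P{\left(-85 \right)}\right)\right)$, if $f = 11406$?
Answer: $-4264624$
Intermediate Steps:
$P{\left(d \right)} = -35 + d$
$Z = 2670$
$\left(f + 30818\right) \left(Z + \left(-2651 + P{\left(-85 \right)}\right)\right) = \left(11406 + 30818\right) \left(2670 - 2771\right) = 42224 \left(2670 - 2771\right) = 42224 \left(-101\right) = -4264624$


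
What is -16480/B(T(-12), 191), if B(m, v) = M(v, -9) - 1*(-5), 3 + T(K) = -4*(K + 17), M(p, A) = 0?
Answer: -3296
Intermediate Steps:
T(K) = -71 - 4*K (T(K) = -3 - 4*(K + 17) = -3 - 4*(17 + K) = -3 + (-68 - 4*K) = -71 - 4*K)
B(m, v) = 5 (B(m, v) = 0 - 1*(-5) = 0 + 5 = 5)
-16480/B(T(-12), 191) = -16480/5 = -16480*1/5 = -3296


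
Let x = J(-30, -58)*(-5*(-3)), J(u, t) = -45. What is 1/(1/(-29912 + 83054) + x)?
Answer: -53142/35870849 ≈ -0.0014815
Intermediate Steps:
x = -675 (x = -(-225)*(-3) = -45*15 = -675)
1/(1/(-29912 + 83054) + x) = 1/(1/(-29912 + 83054) - 675) = 1/(1/53142 - 675) = 1/(-35870849/53142) = -53142/35870849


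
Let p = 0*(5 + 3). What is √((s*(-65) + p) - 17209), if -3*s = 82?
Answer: I*√138891/3 ≈ 124.23*I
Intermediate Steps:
s = -82/3 (s = -⅓*82 = -82/3 ≈ -27.333)
p = 0 (p = 0*8 = 0)
√((s*(-65) + p) - 17209) = √((-82/3*(-65) + 0) - 17209) = √((5330/3 + 0) - 17209) = √(5330/3 - 17209) = √(-46297/3) = I*√138891/3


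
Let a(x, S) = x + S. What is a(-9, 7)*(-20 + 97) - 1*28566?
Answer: -28720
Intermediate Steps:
a(x, S) = S + x
a(-9, 7)*(-20 + 97) - 1*28566 = (7 - 9)*(-20 + 97) - 1*28566 = -2*77 - 28566 = -154 - 28566 = -28720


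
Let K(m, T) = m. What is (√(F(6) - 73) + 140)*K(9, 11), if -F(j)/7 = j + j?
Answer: 1260 + 9*I*√157 ≈ 1260.0 + 112.77*I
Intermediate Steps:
F(j) = -14*j (F(j) = -7*(j + j) = -14*j)
(√(F(6) - 73) + 140)*K(9, 11) = (√(-14*6 - 73) + 140)*9 = (√(-84 - 73) + 140)*9 = (√(-157) + 140)*9 = (I*√157 + 140)*9 = (140 + I*√157)*9 = 1260 + 9*I*√157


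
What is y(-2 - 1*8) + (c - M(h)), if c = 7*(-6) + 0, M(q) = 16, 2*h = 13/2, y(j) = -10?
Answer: -68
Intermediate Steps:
h = 13/4 (h = (13/2)/2 = (13*(½))/2 = (½)*(13/2) = 13/4 ≈ 3.2500)
c = -42 (c = -42 + 0 = -42)
y(-2 - 1*8) + (c - M(h)) = -10 + (-42 - 1*16) = -10 + (-42 - 16) = -10 - 58 = -68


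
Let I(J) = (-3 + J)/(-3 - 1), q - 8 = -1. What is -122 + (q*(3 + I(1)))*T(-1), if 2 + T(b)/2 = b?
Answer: -269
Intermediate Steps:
q = 7 (q = 8 - 1 = 7)
T(b) = -4 + 2*b
I(J) = ¾ - J/4 (I(J) = (-3 + J)/(-4) = (-3 + J)*(-¼) = ¾ - J/4)
-122 + (q*(3 + I(1)))*T(-1) = -122 + (7*(3 + (¾ - ¼*1)))*(-4 + 2*(-1)) = -122 + (7*(3 + (¾ - ¼)))*(-4 - 2) = -122 + (7*(3 + ½))*(-6) = -122 + (7*(7/2))*(-6) = -122 + (49/2)*(-6) = -122 - 147 = -269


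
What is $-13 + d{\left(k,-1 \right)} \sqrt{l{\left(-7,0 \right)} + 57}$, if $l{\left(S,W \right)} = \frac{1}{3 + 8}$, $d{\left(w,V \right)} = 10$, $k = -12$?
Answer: $-13 + \frac{20 \sqrt{1727}}{11} \approx 62.559$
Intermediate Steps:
$l{\left(S,W \right)} = \frac{1}{11}$
$-13 + d{\left(k,-1 \right)} \sqrt{l{\left(-7,0 \right)} + 57} = -13 + 10 \sqrt{\frac{1}{11} + 57} = -13 + 10 \sqrt{\frac{628}{11}} = -13 + 10 \frac{2 \sqrt{1727}}{11} = -13 + \frac{20 \sqrt{1727}}{11}$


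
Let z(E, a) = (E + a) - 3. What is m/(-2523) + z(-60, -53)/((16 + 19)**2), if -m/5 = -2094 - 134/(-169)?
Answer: -2216191892/522324075 ≈ -4.2429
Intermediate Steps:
z(E, a) = -3 + E + a
m = 1768760/169 (m = -5*(-2094 - 134/(-169)) = -5*(-2094 - 134*(-1/169)) = -5*(-2094 + 134/169) = -5*(-353752/169) = 1768760/169 ≈ 10466.)
m/(-2523) + z(-60, -53)/((16 + 19)**2) = (1768760/169)/(-2523) + (-3 - 60 - 53)/((16 + 19)**2) = (1768760/169)*(-1/2523) - 116/(35**2) = -1768760/426387 - 116/1225 = -2216191892/522324075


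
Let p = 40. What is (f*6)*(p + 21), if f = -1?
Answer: -366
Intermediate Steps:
(f*6)*(p + 21) = (-1*6)*(40 + 21) = -6*61 = -366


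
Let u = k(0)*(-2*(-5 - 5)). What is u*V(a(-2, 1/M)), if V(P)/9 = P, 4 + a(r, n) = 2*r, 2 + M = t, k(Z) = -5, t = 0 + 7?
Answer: 7200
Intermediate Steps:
t = 7
M = 5 (M = -2 + 7 = 5)
a(r, n) = -4 + 2*r
V(P) = 9*P
u = -100 (u = -(-10)*(-5 - 5) = -(-10)*(-10) = -5*20 = -100)
u*V(a(-2, 1/M)) = -900*(-4 + 2*(-2)) = -900*(-4 - 4) = -900*(-8) = -100*(-72) = 7200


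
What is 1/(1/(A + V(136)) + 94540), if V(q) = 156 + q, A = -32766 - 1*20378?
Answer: 52852/4996628079 ≈ 1.0578e-5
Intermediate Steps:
A = -53144 (A = -32766 - 20378 = -53144)
1/(1/(A + V(136)) + 94540) = 1/(1/(-53144 + (156 + 136)) + 94540) = 1/(1/(-53144 + 292) + 94540) = 1/(1/(-52852) + 94540) = 1/(-1/52852 + 94540) = 1/(4996628079/52852) = 52852/4996628079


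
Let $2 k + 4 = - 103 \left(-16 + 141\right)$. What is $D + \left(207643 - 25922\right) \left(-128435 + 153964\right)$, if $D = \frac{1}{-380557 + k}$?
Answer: $\frac{3590673812478135}{773993} \approx 4.6392 \cdot 10^{9}$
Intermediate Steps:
$k = - \frac{12879}{2}$ ($k = -2 + \frac{\left(-103\right) \left(-16 + 141\right)}{2} = -2 + \frac{\left(-103\right) 125}{2} = -2 + \frac{1}{2} \left(-12875\right) = -2 - \frac{12875}{2} = - \frac{12879}{2} \approx -6439.5$)
$D = - \frac{2}{773993}$ ($D = \frac{1}{-380557 - \frac{12879}{2}} = \frac{1}{- \frac{773993}{2}} = - \frac{2}{773993} \approx -2.584 \cdot 10^{-6}$)
$D + \left(207643 - 25922\right) \left(-128435 + 153964\right) = - \frac{2}{773993} + \left(207643 - 25922\right) \left(-128435 + 153964\right) = - \frac{2}{773993} + 181721 \cdot 25529 = - \frac{2}{773993} + 4639155409 = \frac{3590673812478135}{773993}$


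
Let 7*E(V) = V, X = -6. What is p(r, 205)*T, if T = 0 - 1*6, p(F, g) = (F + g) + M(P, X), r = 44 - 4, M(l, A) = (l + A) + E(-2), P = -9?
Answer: -9648/7 ≈ -1378.3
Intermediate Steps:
E(V) = V/7
M(l, A) = -2/7 + A + l (M(l, A) = (l + A) + (⅐)*(-2) = (A + l) - 2/7 = -2/7 + A + l)
r = 40
p(F, g) = -107/7 + F + g (p(F, g) = (F + g) + (-2/7 - 6 - 9) = (F + g) - 107/7 = -107/7 + F + g)
T = -6 (T = 0 - 6 = -6)
p(r, 205)*T = (-107/7 + 40 + 205)*(-6) = (1608/7)*(-6) = -9648/7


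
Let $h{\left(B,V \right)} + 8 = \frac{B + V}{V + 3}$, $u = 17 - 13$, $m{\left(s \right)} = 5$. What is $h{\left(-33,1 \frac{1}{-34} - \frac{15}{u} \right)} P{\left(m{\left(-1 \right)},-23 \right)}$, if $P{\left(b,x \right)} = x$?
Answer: $- \frac{47771}{53} \approx -901.34$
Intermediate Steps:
$u = 4$
$h{\left(B,V \right)} = -8 + \frac{B + V}{3 + V}$ ($h{\left(B,V \right)} = -8 + \frac{B + V}{V + 3} = -8 + \frac{B + V}{3 + V}$)
$h{\left(-33,1 \frac{1}{-34} - \frac{15}{u} \right)} P{\left(m{\left(-1 \right)},-23 \right)} = \frac{-24 - 33 - 7 \left(1 \frac{1}{-34} - \frac{15}{4}\right)}{3 + \left(1 \frac{1}{-34} - \frac{15}{4}\right)} \left(-23\right) = \frac{-24 - 33 - 7 \left(1 \left(- \frac{1}{34}\right) - \frac{15}{4}\right)}{3 + \left(1 \left(- \frac{1}{34}\right) - \frac{15}{4}\right)} \left(-23\right) = \frac{-24 - 33 - 7 \left(- \frac{1}{34} - \frac{15}{4}\right)}{3 - \frac{257}{68}} \left(-23\right) = \frac{-24 - 33 - - \frac{1799}{68}}{3 - \frac{257}{68}} \left(-23\right) = \frac{-24 - 33 + \frac{1799}{68}}{- \frac{53}{68}} \left(-23\right) = \left(- \frac{68}{53}\right) \left(- \frac{2077}{68}\right) \left(-23\right) = \frac{2077}{53} \left(-23\right) = - \frac{47771}{53}$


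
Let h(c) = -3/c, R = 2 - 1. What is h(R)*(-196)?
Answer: 588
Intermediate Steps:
R = 1
h(R)*(-196) = -3/1*(-196) = -3*1*(-196) = -3*(-196) = 588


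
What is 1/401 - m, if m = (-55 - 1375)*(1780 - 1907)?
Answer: -72825609/401 ≈ -1.8161e+5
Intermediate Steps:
m = 181610 (m = -1430*(-127) = 181610)
1/401 - m = 1/401 - 1*181610 = 1/401 - 181610 = -72825609/401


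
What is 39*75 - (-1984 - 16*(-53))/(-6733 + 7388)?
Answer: 1917011/655 ≈ 2926.7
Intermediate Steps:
39*75 - (-1984 - 16*(-53))/(-6733 + 7388) = 2925 - (-1984 + 848)/655 = 2925 - (-1136)/655 = 2925 - 1*(-1136/655) = 2925 + 1136/655 = 1917011/655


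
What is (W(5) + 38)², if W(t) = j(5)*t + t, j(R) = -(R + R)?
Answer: 49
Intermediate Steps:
j(R) = -2*R
W(t) = -9*t (W(t) = (-2*5)*t + t = -10*t + t = -9*t)
(W(5) + 38)² = (-9*5 + 38)² = (-45 + 38)² = (-7)² = 49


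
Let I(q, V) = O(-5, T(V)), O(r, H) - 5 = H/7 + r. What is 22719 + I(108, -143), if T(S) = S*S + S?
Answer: 179339/7 ≈ 25620.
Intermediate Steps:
T(S) = S + S**2 (T(S) = S**2 + S = S + S**2)
O(r, H) = 5 + r + H/7 (O(r, H) = 5 + (H/7 + r) = 5 + (r + H/7) = 5 + r + H/7)
I(q, V) = V*(1 + V)/7 (I(q, V) = 5 - 5 + (V*(1 + V))/7 = 5 - 5 + V*(1 + V)/7 = V*(1 + V)/7)
22719 + I(108, -143) = 22719 + (1/7)*(-143)*(1 - 143) = 22719 + (1/7)*(-143)*(-142) = 22719 + 20306/7 = 179339/7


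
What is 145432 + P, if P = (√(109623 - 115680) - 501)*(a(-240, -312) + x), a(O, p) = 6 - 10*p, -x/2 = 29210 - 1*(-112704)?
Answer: 140777134 - 842106*I*√673 ≈ 1.4078e+8 - 2.1846e+7*I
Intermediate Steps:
x = -283828 (x = -2*(29210 - 1*(-112704)) = -2*(29210 + 112704) = -2*141914 = -283828)
P = 140631702 - 842106*I*√673 (P = (√(109623 - 115680) - 501)*((6 - 10*(-312)) - 283828) = (√(-6057) - 501)*((6 + 3120) - 283828) = (3*I*√673 - 501)*(3126 - 283828) = (-501 + 3*I*√673)*(-280702) = 140631702 - 842106*I*√673 ≈ 1.4063e+8 - 2.1846e+7*I)
145432 + P = 145432 + (140631702 - 842106*I*√673) = 140777134 - 842106*I*√673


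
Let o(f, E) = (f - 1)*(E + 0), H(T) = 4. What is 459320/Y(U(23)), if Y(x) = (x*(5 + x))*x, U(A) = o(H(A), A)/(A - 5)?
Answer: 99213120/28037 ≈ 3538.6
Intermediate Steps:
o(f, E) = E*(-1 + f) (o(f, E) = (-1 + f)*E = E*(-1 + f))
U(A) = 3*A/(-5 + A) (U(A) = (A*(-1 + 4))/(A - 5) = (A*3)/(-5 + A) = (3*A)/(-5 + A) = 3*A/(-5 + A))
Y(x) = x²*(5 + x)
459320/Y(U(23)) = 459320/(((3*23/(-5 + 23))²*(5 + 3*23/(-5 + 23)))) = 459320/(((3*23/18)²*(5 + 3*23/18))) = 459320/(((3*23*(1/18))²*(5 + 3*23*(1/18)))) = 459320/(((23/6)²*(5 + 23/6))) = 459320/(((529/36)*(53/6))) = 459320/(28037/216) = 459320*(216/28037) = 99213120/28037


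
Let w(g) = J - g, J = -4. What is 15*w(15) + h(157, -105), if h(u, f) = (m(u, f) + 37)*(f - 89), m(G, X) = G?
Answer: -37921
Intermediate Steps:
h(u, f) = (-89 + f)*(37 + u) (h(u, f) = (u + 37)*(f - 89) = (37 + u)*(-89 + f) = (-89 + f)*(37 + u))
w(g) = -4 - g
15*w(15) + h(157, -105) = 15*(-4 - 1*15) + (-3293 - 89*157 + 37*(-105) - 105*157) = 15*(-4 - 15) + (-3293 - 13973 - 3885 - 16485) = 15*(-19) - 37636 = -285 - 37636 = -37921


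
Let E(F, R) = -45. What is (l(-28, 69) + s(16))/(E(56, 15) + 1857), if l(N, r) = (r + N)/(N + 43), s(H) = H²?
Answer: 3881/27180 ≈ 0.14279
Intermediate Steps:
l(N, r) = (N + r)/(43 + N)
(l(-28, 69) + s(16))/(E(56, 15) + 1857) = ((-28 + 69)/(43 - 28) + 16²)/(-45 + 1857) = (41/15 + 256)/1812 = ((1/15)*41 + 256)*(1/1812) = (41/15 + 256)*(1/1812) = (3881/15)*(1/1812) = 3881/27180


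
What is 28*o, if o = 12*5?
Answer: 1680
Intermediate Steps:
o = 60
28*o = 28*60 = 1680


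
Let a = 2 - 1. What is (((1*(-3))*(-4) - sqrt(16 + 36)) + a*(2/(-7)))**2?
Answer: 9272/49 - 328*sqrt(13)/7 ≈ 20.279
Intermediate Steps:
a = 1
(((1*(-3))*(-4) - sqrt(16 + 36)) + a*(2/(-7)))**2 = (((1*(-3))*(-4) - sqrt(16 + 36)) + 1*(2/(-7)))**2 = ((-3*(-4) - sqrt(52)) + 1*(2*(-1/7)))**2 = ((12 - 2*sqrt(13)) + 1*(-2/7))**2 = ((12 - 2*sqrt(13)) - 2/7)**2 = (82/7 - 2*sqrt(13))**2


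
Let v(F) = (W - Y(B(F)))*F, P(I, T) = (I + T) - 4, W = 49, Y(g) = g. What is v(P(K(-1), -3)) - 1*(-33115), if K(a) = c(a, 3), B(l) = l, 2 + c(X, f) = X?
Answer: 32525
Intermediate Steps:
c(X, f) = -2 + X
K(a) = -2 + a
P(I, T) = -4 + I + T
v(F) = F*(49 - F) (v(F) = (49 - F)*F = F*(49 - F))
v(P(K(-1), -3)) - 1*(-33115) = (-4 + (-2 - 1) - 3)*(49 - (-4 + (-2 - 1) - 3)) - 1*(-33115) = (-4 - 3 - 3)*(49 - (-4 - 3 - 3)) + 33115 = -10*(49 - 1*(-10)) + 33115 = -10*(49 + 10) + 33115 = -10*59 + 33115 = -590 + 33115 = 32525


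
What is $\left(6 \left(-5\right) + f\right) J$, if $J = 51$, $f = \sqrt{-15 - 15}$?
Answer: $-1530 + 51 i \sqrt{30} \approx -1530.0 + 279.34 i$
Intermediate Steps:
$f = i \sqrt{30}$ ($f = \sqrt{-30} = i \sqrt{30} \approx 5.4772 i$)
$\left(6 \left(-5\right) + f\right) J = \left(6 \left(-5\right) + i \sqrt{30}\right) 51 = \left(-30 + i \sqrt{30}\right) 51 = -1530 + 51 i \sqrt{30}$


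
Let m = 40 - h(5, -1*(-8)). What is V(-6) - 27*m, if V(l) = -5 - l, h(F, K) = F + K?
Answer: -728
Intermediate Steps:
m = 27 (m = 40 - (5 - 1*(-8)) = 40 - (5 + 8) = 40 - 1*13 = 40 - 13 = 27)
V(-6) - 27*m = (-5 - 1*(-6)) - 27*27 = (-5 + 6) - 729 = 1 - 729 = -728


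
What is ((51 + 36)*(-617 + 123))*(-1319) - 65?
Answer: 56687917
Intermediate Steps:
((51 + 36)*(-617 + 123))*(-1319) - 65 = (87*(-494))*(-1319) - 65 = -42978*(-1319) - 65 = 56687982 - 65 = 56687917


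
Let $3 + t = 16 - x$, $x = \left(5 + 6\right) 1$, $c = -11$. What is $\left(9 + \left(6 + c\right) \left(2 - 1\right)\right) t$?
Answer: $8$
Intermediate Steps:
$x = 11$ ($x = 11 \cdot 1 = 11$)
$t = 2$ ($t = -3 + \left(16 - 11\right) = -3 + 5 = 2$)
$\left(9 + \left(6 + c\right) \left(2 - 1\right)\right) t = \left(9 + \left(6 - 11\right) \left(2 - 1\right)\right) 2 = \left(9 - 5\right) 2 = 4 \cdot 2 = 8$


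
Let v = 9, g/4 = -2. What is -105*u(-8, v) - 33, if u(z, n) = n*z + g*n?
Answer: 15087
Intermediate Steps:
g = -8 (g = 4*(-2) = -8)
u(z, n) = -8*n + n*z (u(z, n) = n*z - 8*n = -8*n + n*z)
-105*u(-8, v) - 33 = -945*(-8 - 8) - 33 = -945*(-16) - 33 = -105*(-144) - 33 = 15120 - 33 = 15087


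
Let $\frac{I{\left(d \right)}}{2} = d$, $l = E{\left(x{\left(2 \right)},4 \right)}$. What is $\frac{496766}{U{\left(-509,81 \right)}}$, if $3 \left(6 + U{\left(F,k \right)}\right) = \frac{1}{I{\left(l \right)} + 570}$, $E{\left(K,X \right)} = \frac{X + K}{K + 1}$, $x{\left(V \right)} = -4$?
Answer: $- \frac{849469860}{10259} \approx -82802.0$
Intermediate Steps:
$E{\left(K,X \right)} = \frac{K + X}{1 + K}$
$l = 0$ ($l = \frac{-4 + 4}{1 - 4} = \frac{1}{-3} \cdot 0 = \left(- \frac{1}{3}\right) 0 = 0$)
$I{\left(d \right)} = 2 d$
$U{\left(F,k \right)} = - \frac{10259}{1710}$ ($U{\left(F,k \right)} = -6 + \frac{1}{3 \left(2 \cdot 0 + 570\right)} = -6 + \frac{1}{3 \left(0 + 570\right)} = -6 + \frac{1}{3 \cdot 570} = -6 + \frac{1}{3} \cdot \frac{1}{570} = -6 + \frac{1}{1710} = - \frac{10259}{1710}$)
$\frac{496766}{U{\left(-509,81 \right)}} = \frac{496766}{- \frac{10259}{1710}} = 496766 \left(- \frac{1710}{10259}\right) = - \frac{849469860}{10259}$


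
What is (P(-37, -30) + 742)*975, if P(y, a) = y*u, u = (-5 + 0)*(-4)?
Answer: 1950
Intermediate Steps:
u = 20 (u = -5*(-4) = 20)
P(y, a) = 20*y (P(y, a) = y*20 = 20*y)
(P(-37, -30) + 742)*975 = (20*(-37) + 742)*975 = (-740 + 742)*975 = 2*975 = 1950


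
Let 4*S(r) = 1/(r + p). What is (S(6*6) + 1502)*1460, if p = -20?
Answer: 35087085/16 ≈ 2.1929e+6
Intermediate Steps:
S(r) = 1/(4*(-20 + r)) (S(r) = 1/(4*(r - 20)) = 1/(4*(-20 + r)))
(S(6*6) + 1502)*1460 = (1/(4*(-20 + 6*6)) + 1502)*1460 = (1/(4*(-20 + 36)) + 1502)*1460 = ((1/4)/16 + 1502)*1460 = ((1/4)*(1/16) + 1502)*1460 = (1/64 + 1502)*1460 = (96129/64)*1460 = 35087085/16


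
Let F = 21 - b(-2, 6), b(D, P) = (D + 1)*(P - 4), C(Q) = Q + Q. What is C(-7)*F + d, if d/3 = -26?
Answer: -400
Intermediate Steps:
C(Q) = 2*Q
b(D, P) = (1 + D)*(-4 + P)
d = -78 (d = 3*(-26) = -78)
F = 23 (F = 21 - (-4 + 6 - 4*(-2) - 2*6) = 21 - (-4 + 6 + 8 - 12) = 21 - 1*(-2) = 21 + 2 = 23)
C(-7)*F + d = (2*(-7))*23 - 78 = -14*23 - 78 = -322 - 78 = -400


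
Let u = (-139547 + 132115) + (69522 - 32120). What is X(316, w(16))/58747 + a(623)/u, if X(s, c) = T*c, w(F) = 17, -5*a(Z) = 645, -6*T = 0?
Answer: -43/9990 ≈ -0.0043043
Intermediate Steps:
T = 0 (T = -⅙*0 = 0)
a(Z) = -129 (a(Z) = -⅕*645 = -129)
u = 29970 (u = -7432 + 37402 = 29970)
X(s, c) = 0 (X(s, c) = 0*c = 0)
X(316, w(16))/58747 + a(623)/u = 0/58747 - 129/29970 = 0*(1/58747) - 129*1/29970 = 0 - 43/9990 = -43/9990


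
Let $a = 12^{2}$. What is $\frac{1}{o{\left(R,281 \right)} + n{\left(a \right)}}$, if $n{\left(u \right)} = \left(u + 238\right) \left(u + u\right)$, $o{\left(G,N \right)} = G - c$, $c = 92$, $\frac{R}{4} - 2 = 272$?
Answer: $\frac{1}{111020} \approx 9.0074 \cdot 10^{-6}$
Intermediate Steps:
$R = 1096$ ($R = 8 + 4 \cdot 272 = 8 + 1088 = 1096$)
$o{\left(G,N \right)} = -92 + G$ ($o{\left(G,N \right)} = G - 92 = -92 + G$)
$a = 144$
$n{\left(u \right)} = 2 u \left(238 + u\right)$ ($n{\left(u \right)} = \left(238 + u\right) 2 u = 2 u \left(238 + u\right)$)
$\frac{1}{o{\left(R,281 \right)} + n{\left(a \right)}} = \frac{1}{\left(-92 + 1096\right) + 2 \cdot 144 \left(238 + 144\right)} = \frac{1}{1004 + 2 \cdot 144 \cdot 382} = \frac{1}{1004 + 110016} = \frac{1}{111020}$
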